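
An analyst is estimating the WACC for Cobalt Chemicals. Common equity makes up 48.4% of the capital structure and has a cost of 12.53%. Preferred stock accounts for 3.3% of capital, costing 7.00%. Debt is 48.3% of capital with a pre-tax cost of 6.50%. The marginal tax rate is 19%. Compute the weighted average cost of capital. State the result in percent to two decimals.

After-tax cost of debt = 6.5% × (1 − 19%) = 5.2650%.
WACC = 0.484 × 12.5300% + 0.033 × 7.0000% + 0.483 × 5.2650% = 8.8385%.

8.84%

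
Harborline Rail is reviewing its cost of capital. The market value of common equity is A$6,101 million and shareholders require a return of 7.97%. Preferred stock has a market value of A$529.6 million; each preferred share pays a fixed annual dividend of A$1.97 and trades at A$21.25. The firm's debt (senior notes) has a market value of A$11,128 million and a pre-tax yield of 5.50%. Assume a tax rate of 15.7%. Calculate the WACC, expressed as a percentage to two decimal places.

Cost of preferred: Rp = 1.97 / 21.25 = 9.2706%.
Total capital V = 6101 + 529.6 + 11128 = 17758.6.
Equity: weight = 6101/17758.6 = 0.3436; cost = 7.97%.
Preferred: weight = 529.6/17758.6 = 0.0298; cost = 9.2706%.
Senior notes: weight = 11128/17758.6 = 0.6266; after-tax cost = 5.5% × (1 − 15.7%) = 4.6365%.
WACC = 0.3436 × 7.9700% + 0.0298 × 9.2706% + 0.6266 × 4.6365% = 5.9199%.

5.92%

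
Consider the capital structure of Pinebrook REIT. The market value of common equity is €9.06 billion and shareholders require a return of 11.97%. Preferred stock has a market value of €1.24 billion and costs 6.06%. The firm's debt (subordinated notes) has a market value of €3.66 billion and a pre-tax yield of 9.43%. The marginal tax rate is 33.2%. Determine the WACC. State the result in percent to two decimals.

Total capital V = 9.06 + 1.24 + 3.66 = 13.96.
Equity: weight = 9.06/13.96 = 0.6490; cost = 11.97%.
Preferred: weight = 1.24/13.96 = 0.0888; cost = 6.06%.
Subordinated notes: weight = 3.66/13.96 = 0.2622; after-tax cost = 9.43% × (1 − 33.2%) = 6.2992%.
WACC = 0.6490 × 11.9700% + 0.0888 × 6.0600% + 0.2622 × 6.2992% = 9.9583%.

9.96%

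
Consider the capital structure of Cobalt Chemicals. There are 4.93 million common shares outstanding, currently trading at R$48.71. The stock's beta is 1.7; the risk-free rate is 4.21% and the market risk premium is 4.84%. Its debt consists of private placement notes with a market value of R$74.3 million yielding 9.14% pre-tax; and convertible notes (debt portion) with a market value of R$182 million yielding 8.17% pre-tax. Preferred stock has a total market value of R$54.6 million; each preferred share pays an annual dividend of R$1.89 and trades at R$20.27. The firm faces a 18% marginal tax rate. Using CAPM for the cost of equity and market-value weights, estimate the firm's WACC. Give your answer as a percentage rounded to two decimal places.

Cost of equity via CAPM: Re = 4.21% + 1.7 × 4.84% = 12.4380%.
Cost of preferred: Rp = 1.89 / 20.27 = 9.3241%.
Market value of equity E = 48.71 × 4.93m = 240.1403m.
Total capital V = 240.1403 + 54.6 + 74.3 + 182 = 551.0403.
Equity: weight = 240.1403/551.0403 = 0.4358; cost = 12.438%.
Preferred: weight = 54.6/551.0403 = 0.0991; cost = 9.3241%.
Private placement notes: weight = 74.3/551.0403 = 0.1348; after-tax cost = 9.14% × (1 − 18%) = 7.4948%.
Convertible notes (debt portion): weight = 182/551.0403 = 0.3303; after-tax cost = 8.17% × (1 − 18%) = 6.6994%.
WACC = 0.4358 × 12.4380% + 0.0991 × 9.3241% + 0.1348 × 7.4948% + 0.3303 × 6.6994% = 9.5676%.

9.57%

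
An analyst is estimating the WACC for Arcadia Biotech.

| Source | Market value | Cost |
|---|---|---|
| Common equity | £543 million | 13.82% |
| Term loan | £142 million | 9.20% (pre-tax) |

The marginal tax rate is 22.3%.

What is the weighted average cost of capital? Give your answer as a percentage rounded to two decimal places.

Total capital V = 543 + 142 = 685.
Equity: weight = 543/685 = 0.7927; cost = 13.82%.
Term loan: weight = 142/685 = 0.2073; after-tax cost = 9.2% × (1 − 22.3%) = 7.1484%.
WACC = 0.7927 × 13.8200% + 0.2073 × 7.1484% = 12.4370%.

12.44%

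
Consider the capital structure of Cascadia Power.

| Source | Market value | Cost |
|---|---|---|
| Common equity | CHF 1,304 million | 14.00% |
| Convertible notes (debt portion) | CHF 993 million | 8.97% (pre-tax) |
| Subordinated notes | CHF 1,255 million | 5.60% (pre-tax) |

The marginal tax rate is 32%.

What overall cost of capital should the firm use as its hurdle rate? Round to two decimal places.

8.19%

Total capital V = 1304 + 993 + 1255 = 3552.
Equity: weight = 1304/3552 = 0.3671; cost = 14%.
Convertible notes (debt portion): weight = 993/3552 = 0.2796; after-tax cost = 8.97% × (1 − 32%) = 6.0996%.
Subordinated notes: weight = 1255/3552 = 0.3533; after-tax cost = 5.6% × (1 − 32%) = 3.8080%.
WACC = 0.3671 × 14.0000% + 0.2796 × 6.0996% + 0.3533 × 3.8080% = 8.1903%.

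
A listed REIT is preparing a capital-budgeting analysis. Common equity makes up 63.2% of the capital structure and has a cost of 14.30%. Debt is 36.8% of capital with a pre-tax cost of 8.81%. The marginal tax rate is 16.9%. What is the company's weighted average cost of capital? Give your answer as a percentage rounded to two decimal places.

11.73%

After-tax cost of debt = 8.81% × (1 − 16.9%) = 7.3211%.
WACC = 0.632 × 14.3000% + 0.368 × 7.3211% = 11.7318%.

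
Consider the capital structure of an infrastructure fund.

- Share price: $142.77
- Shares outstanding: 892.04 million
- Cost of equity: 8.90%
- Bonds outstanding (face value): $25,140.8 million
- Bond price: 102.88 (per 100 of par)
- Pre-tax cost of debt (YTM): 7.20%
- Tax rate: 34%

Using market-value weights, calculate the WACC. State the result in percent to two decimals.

Market value of equity E = 142.77 × 892.04m = 127356.5508m. Market value of debt D = 25140.8m × 102.88/100 = 25864.85504m.
Total capital V = 127356.5508 + 25864.85504 = 153221.40584.
Equity: weight = 127356.5508/153221.40584 = 0.8312; cost = 8.9%.
Bonds outstanding: weight = 25864.85504/153221.40584 = 0.1688; after-tax cost = 7.2% × (1 − 34%) = 4.7520%.
WACC = 0.8312 × 8.9000% + 0.1688 × 4.7520% = 8.1998%.

8.20%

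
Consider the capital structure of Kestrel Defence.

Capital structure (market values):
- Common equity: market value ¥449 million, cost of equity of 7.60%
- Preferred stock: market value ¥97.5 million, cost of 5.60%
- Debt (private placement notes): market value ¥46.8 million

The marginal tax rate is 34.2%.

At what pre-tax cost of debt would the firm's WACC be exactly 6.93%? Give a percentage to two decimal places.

Total capital V = 449 + 97.5 + 46.8 = 593.3.
Equity weight = 449/593.3 = 0.7568.
Preferred weight = 97.5/593.3 = 0.1643.
Private placement notes weight = 46.8/593.3 = 0.0789.
Equity contribution = 0.7568 × 7.6% = 5.7516%.
Preferred contribution = 0.1643 × 5.6% = 0.9203%.
Remaining for debt = 6.93% − 6.6718% = 0.2582%.
Rd × (1 − 34.2%) × 0.0789 = 0.2582%  ⇒  Rd = 4.9739%.

4.97%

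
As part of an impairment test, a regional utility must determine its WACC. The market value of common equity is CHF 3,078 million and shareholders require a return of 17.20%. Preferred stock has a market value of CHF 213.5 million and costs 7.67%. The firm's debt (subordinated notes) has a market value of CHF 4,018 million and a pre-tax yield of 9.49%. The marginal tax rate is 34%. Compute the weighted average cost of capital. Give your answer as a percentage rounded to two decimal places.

10.91%

Total capital V = 3078 + 213.5 + 4018 = 7309.5.
Equity: weight = 3078/7309.5 = 0.4211; cost = 17.2%.
Preferred: weight = 213.5/7309.5 = 0.0292; cost = 7.67%.
Subordinated notes: weight = 4018/7309.5 = 0.5497; after-tax cost = 9.49% × (1 − 34%) = 6.2634%.
WACC = 0.4211 × 17.2000% + 0.0292 × 7.6700% + 0.5497 × 6.2634% = 10.9098%.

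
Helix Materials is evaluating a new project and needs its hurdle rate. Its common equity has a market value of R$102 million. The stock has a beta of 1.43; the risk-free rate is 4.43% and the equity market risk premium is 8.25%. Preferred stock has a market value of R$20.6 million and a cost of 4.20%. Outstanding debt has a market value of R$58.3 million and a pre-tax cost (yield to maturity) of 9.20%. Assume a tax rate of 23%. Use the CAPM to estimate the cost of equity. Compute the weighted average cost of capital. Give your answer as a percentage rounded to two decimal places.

11.91%

Cost of equity via CAPM: Re = 4.43% + 1.43 × 8.25% = 16.2275%.
Total capital V = 102 + 20.6 + 58.3 = 180.9.
Equity: weight = 102/180.9 = 0.5638; cost = 16.2275%.
Preferred: weight = 20.6/180.9 = 0.1139; cost = 4.2%.
Debt: weight = 58.3/180.9 = 0.3223; after-tax cost = 9.2% × (1 − 23%) = 7.0840%.
WACC = 0.5638 × 16.2275% + 0.1139 × 4.2000% + 0.3223 × 7.0840% = 11.9111%.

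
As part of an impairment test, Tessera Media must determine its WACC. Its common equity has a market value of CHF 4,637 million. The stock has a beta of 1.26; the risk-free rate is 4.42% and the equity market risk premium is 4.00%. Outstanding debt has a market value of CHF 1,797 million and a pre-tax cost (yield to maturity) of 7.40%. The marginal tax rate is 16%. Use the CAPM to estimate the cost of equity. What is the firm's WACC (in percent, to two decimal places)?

8.55%

Cost of equity via CAPM: Re = 4.42% + 1.26 × 4.0% = 9.4600%.
Total capital V = 4637 + 1797 = 6434.
Equity: weight = 4637/6434 = 0.7207; cost = 9.46%.
Debt: weight = 1797/6434 = 0.2793; after-tax cost = 7.4% × (1 − 16%) = 6.2160%.
WACC = 0.7207 × 9.4600% + 0.2793 × 6.2160% = 8.5540%.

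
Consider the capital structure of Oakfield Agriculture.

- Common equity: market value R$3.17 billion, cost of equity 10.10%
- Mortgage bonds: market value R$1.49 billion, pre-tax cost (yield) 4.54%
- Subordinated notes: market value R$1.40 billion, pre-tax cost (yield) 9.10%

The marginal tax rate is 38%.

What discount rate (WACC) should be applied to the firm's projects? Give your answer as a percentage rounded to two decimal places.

7.28%

Total capital V = 3.17 + 1.49 + 1.4 = 6.06.
Equity: weight = 3.17/6.06 = 0.5231; cost = 10.1%.
Mortgage bonds: weight = 1.49/6.06 = 0.2459; after-tax cost = 4.54% × (1 − 38%) = 2.8148%.
Subordinated notes: weight = 1.4/6.06 = 0.2310; after-tax cost = 9.1% × (1 − 38%) = 5.6420%.
WACC = 0.5231 × 10.1000% + 0.2459 × 2.8148% + 0.2310 × 5.6420% = 7.2789%.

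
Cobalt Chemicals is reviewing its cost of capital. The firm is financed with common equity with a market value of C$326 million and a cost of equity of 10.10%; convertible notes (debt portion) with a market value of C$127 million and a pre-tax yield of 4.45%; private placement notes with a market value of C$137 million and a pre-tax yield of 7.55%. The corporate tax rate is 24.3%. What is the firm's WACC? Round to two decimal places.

7.63%

Total capital V = 326 + 127 + 137 = 590.
Equity: weight = 326/590 = 0.5525; cost = 10.1%.
Convertible notes (debt portion): weight = 127/590 = 0.2153; after-tax cost = 4.45% × (1 − 24.3%) = 3.3687%.
Private placement notes: weight = 137/590 = 0.2322; after-tax cost = 7.55% × (1 − 24.3%) = 5.7153%.
WACC = 0.5525 × 10.1000% + 0.2153 × 3.3687% + 0.2322 × 5.7153% = 7.6329%.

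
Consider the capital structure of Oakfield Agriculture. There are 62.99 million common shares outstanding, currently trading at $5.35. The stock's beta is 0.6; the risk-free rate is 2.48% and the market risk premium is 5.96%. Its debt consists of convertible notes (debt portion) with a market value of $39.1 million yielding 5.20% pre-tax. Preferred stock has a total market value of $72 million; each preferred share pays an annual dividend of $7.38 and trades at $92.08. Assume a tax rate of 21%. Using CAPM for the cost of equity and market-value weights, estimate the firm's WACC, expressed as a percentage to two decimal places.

Cost of equity via CAPM: Re = 2.48% + 0.6 × 5.96% = 6.0560%.
Cost of preferred: Rp = 7.38 / 92.08 = 8.0148%.
Market value of equity E = 5.35 × 62.99m = 336.9965m.
Total capital V = 336.9965 + 72 + 39.1 = 448.0965.
Equity: weight = 336.9965/448.0965 = 0.7521; cost = 6.056%.
Preferred: weight = 72/448.0965 = 0.1607; cost = 8.0148%.
Convertible notes (debt portion): weight = 39.1/448.0965 = 0.0873; after-tax cost = 5.2% × (1 − 21%) = 4.1080%.
WACC = 0.7521 × 6.0560% + 0.1607 × 8.0148% + 0.0873 × 4.1080% = 6.2008%.

6.20%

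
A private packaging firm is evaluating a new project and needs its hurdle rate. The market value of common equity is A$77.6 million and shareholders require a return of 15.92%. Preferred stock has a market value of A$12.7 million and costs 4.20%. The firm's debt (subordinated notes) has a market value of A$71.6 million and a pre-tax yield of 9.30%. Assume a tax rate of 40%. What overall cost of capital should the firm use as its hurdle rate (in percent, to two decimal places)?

Total capital V = 77.6 + 12.7 + 71.6 = 161.9.
Equity: weight = 77.6/161.9 = 0.4793; cost = 15.92%.
Preferred: weight = 12.7/161.9 = 0.0784; cost = 4.2%.
Subordinated notes: weight = 71.6/161.9 = 0.4422; after-tax cost = 9.3% × (1 − 40%) = 5.5800%.
WACC = 0.4793 × 15.9200% + 0.0784 × 4.2000% + 0.4422 × 5.5800% = 10.4278%.

10.43%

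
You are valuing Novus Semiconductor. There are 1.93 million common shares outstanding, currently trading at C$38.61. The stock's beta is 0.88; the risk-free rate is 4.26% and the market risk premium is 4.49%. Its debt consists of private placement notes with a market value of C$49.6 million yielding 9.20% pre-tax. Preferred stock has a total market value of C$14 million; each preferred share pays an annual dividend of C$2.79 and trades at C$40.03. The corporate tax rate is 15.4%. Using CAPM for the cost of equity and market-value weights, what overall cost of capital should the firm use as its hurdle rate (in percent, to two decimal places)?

7.93%

Cost of equity via CAPM: Re = 4.26% + 0.88 × 4.49% = 8.2112%.
Cost of preferred: Rp = 2.79 / 40.03 = 6.9698%.
Market value of equity E = 38.61 × 1.93m = 74.5173m.
Total capital V = 74.5173 + 14 + 49.6 = 138.1173.
Equity: weight = 74.5173/138.1173 = 0.5395; cost = 8.2112%.
Preferred: weight = 14/138.1173 = 0.1014; cost = 6.9698%.
Private placement notes: weight = 49.6/138.1173 = 0.3591; after-tax cost = 9.2% × (1 − 15.4%) = 7.7832%.
WACC = 0.5395 × 8.2112% + 0.1014 × 6.9698% + 0.3591 × 7.7832% = 7.9317%.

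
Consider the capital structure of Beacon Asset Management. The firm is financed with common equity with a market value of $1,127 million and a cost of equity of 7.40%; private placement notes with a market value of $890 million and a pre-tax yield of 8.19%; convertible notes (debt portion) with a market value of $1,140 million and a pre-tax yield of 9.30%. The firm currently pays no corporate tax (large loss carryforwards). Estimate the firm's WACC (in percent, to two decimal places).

8.31%

Total capital V = 1127 + 890 + 1140 = 3157.
Equity: weight = 1127/3157 = 0.3570; cost = 7.4%.
Private placement notes: weight = 890/3157 = 0.2819; after-tax cost = 8.19% × (1 − 0%) = 8.1900%.
Convertible notes (debt portion): weight = 1140/3157 = 0.3611; after-tax cost = 9.3% × (1 − 0%) = 9.3000%.
WACC = 0.3570 × 7.4000% + 0.2819 × 8.1900% + 0.3611 × 9.3000% = 8.3088%.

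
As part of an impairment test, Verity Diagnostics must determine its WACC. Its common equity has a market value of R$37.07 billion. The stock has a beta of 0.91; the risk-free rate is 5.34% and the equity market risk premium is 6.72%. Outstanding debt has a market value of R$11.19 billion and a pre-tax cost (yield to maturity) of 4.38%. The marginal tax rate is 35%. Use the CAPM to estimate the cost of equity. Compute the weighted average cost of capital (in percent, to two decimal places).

9.46%

Cost of equity via CAPM: Re = 5.34% + 0.91 × 6.72% = 11.4552%.
Total capital V = 37.07 + 11.19 = 48.26.
Equity: weight = 37.07/48.26 = 0.7681; cost = 11.4552%.
Debt: weight = 11.19/48.26 = 0.2319; after-tax cost = 4.38% × (1 − 35%) = 2.8470%.
WACC = 0.7681 × 11.4552% + 0.2319 × 2.8470% = 9.4592%.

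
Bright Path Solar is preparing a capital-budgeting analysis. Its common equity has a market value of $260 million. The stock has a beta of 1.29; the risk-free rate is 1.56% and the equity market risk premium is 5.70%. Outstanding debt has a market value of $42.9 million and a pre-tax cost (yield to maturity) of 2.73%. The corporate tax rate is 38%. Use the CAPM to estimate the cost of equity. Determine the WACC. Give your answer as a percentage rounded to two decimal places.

7.89%

Cost of equity via CAPM: Re = 1.56% + 1.29 × 5.7% = 8.9130%.
Total capital V = 260 + 42.9 = 302.9.
Equity: weight = 260/302.9 = 0.8584; cost = 8.913%.
Debt: weight = 42.9/302.9 = 0.1416; after-tax cost = 2.73% × (1 − 38%) = 1.6926%.
WACC = 0.8584 × 8.9130% + 0.1416 × 1.6926% = 7.8904%.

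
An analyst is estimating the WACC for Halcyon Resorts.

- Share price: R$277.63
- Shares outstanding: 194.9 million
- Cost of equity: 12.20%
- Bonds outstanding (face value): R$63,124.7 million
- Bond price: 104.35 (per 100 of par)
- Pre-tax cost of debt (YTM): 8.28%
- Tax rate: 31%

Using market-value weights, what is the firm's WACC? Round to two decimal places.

Market value of equity E = 277.63 × 194.9m = 54110.087m. Market value of debt D = 63124.7m × 104.35/100 = 65870.62445m.
Total capital V = 54110.087 + 65870.62445 = 119980.71145.
Equity: weight = 54110.087/119980.71145 = 0.4510; cost = 12.2%.
Bonds outstanding: weight = 65870.62445/119980.71145 = 0.5490; after-tax cost = 8.28% × (1 − 31%) = 5.7132%.
WACC = 0.4510 × 12.2000% + 0.5490 × 5.7132% = 8.6387%.

8.64%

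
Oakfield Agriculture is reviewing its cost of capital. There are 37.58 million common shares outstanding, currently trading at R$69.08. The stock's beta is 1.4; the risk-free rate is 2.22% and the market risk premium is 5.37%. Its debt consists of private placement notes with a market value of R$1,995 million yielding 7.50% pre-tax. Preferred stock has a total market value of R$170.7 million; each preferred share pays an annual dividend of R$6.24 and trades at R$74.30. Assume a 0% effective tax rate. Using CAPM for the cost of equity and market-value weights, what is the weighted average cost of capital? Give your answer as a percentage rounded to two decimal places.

8.75%

Cost of equity via CAPM: Re = 2.22% + 1.4 × 5.37% = 9.7380%.
Cost of preferred: Rp = 6.24 / 74.3 = 8.3984%.
Market value of equity E = 69.08 × 37.58m = 2596.0264m.
Total capital V = 2596.0264 + 170.7 + 1995 = 4761.7264.
Equity: weight = 2596.0264/4761.7264 = 0.5452; cost = 9.738%.
Preferred: weight = 170.7/4761.7264 = 0.0358; cost = 8.3984%.
Private placement notes: weight = 1995/4761.7264 = 0.4190; after-tax cost = 7.5% × (1 − 0%) = 7.5000%.
WACC = 0.5452 × 9.7380% + 0.0358 × 8.3984% + 0.4190 × 7.5000% = 8.7523%.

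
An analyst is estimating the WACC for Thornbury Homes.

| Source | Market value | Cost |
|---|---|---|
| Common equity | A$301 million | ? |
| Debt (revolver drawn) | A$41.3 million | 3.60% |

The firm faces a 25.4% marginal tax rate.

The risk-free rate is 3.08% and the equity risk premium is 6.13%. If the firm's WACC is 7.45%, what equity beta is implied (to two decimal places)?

Total capital V = 301 + 41.3 = 342.3.
Equity weight = 301/342.3 = 0.8793.
Revolver drawn weight = 41.3/342.3 = 0.1207.
Debt contribution = 0.1207 × 3.6% × (1 − 25.4%) = 0.3240%.
Required equity contribution = 7.45% − 0.3240% = 7.1260%  ⇒  Re = 8.1037%.
CAPM: 8.1037% = 3.08% + β × 6.13%  ⇒  β = 0.8195.

0.82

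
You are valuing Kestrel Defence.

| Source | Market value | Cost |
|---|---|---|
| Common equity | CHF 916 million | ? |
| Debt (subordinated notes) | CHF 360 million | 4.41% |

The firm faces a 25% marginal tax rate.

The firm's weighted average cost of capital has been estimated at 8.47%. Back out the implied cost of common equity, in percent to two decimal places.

Total capital V = 916 + 360 = 1276.
Equity weight = 916/1276 = 0.7179.
Subordinated notes weight = 360/1276 = 0.2821.
Debt contribution = 0.2821 × 4.41% × (1 − 25%) = 0.9332%.
Required equity contribution = 8.47% − 0.9332% = 7.5368%.
Re = 7.5368% / 0.7179 = 10.4989%.

10.50%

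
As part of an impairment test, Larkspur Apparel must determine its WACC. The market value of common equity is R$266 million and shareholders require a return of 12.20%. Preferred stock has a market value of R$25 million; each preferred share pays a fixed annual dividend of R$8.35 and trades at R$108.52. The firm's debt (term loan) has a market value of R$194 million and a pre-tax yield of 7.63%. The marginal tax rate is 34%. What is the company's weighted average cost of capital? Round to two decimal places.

9.10%

Cost of preferred: Rp = 8.35 / 108.52 = 7.6944%.
Total capital V = 266 + 25 + 194 = 485.
Equity: weight = 266/485 = 0.5485; cost = 12.2%.
Preferred: weight = 25/485 = 0.0515; cost = 7.6944%.
Term loan: weight = 194/485 = 0.4000; after-tax cost = 7.63% × (1 − 34%) = 5.0358%.
WACC = 0.5485 × 12.2000% + 0.0515 × 7.6944% + 0.4000 × 5.0358% = 9.1021%.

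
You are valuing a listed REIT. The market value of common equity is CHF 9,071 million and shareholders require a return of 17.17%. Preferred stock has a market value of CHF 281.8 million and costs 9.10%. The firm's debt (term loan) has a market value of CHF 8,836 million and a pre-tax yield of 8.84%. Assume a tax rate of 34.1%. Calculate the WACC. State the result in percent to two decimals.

11.53%

Total capital V = 9071 + 281.8 + 8836 = 18188.8.
Equity: weight = 9071/18188.8 = 0.4987; cost = 17.17%.
Preferred: weight = 281.8/18188.8 = 0.0155; cost = 9.1%.
Term loan: weight = 8836/18188.8 = 0.4858; after-tax cost = 8.84% × (1 − 34.1%) = 5.8256%.
WACC = 0.4987 × 17.1700% + 0.0155 × 9.1000% + 0.4858 × 5.8256% = 11.5339%.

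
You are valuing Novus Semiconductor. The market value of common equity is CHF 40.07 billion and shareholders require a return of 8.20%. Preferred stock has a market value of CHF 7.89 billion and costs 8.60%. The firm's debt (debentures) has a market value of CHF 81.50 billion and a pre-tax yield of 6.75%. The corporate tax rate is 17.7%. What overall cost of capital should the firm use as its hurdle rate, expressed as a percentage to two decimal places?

6.56%

Total capital V = 40.07 + 7.89 + 81.5 = 129.46.
Equity: weight = 40.07/129.46 = 0.3095; cost = 8.2%.
Preferred: weight = 7.89/129.46 = 0.0609; cost = 8.6%.
Debentures: weight = 81.5/129.46 = 0.6295; after-tax cost = 6.75% × (1 − 17.7%) = 5.5553%.
WACC = 0.3095 × 8.2000% + 0.0609 × 8.6000% + 0.6295 × 5.5553% = 6.5594%.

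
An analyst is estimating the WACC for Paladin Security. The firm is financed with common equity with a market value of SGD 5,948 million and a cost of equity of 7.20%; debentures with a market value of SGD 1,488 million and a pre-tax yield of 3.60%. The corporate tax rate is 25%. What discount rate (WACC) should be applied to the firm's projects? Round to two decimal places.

Total capital V = 5948 + 1488 = 7436.
Equity: weight = 5948/7436 = 0.7999; cost = 7.2%.
Debentures: weight = 1488/7436 = 0.2001; after-tax cost = 3.6% × (1 − 25%) = 2.7000%.
WACC = 0.7999 × 7.2000% + 0.2001 × 2.7000% = 6.2995%.

6.30%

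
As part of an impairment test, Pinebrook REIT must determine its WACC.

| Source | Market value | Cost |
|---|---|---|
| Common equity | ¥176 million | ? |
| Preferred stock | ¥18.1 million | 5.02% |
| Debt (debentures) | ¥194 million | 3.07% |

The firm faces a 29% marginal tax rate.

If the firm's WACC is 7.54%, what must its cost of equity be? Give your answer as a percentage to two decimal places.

Total capital V = 176 + 18.1 + 194 = 388.1.
Equity weight = 176/388.1 = 0.4535.
Preferred weight = 18.1/388.1 = 0.0466.
Debentures weight = 194/388.1 = 0.4999.
Debt contribution = 0.4999 × 3.07% × (1 − 29%) = 1.0896%.
Preferred contribution = 0.0466 × 5.02% = 0.2341%.
Required equity contribution = 7.54% − 1.3237% = 6.2163%.
Re = 6.2163% / 0.4535 = 13.7077%.

13.71%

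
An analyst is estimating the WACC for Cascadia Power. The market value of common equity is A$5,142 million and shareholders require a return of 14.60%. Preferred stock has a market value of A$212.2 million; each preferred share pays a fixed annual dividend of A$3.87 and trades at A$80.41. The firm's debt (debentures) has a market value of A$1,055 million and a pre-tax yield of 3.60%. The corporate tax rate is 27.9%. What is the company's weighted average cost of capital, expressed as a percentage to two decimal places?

12.30%

Cost of preferred: Rp = 3.87 / 80.41 = 4.8128%.
Total capital V = 5142 + 212.2 + 1055 = 6409.2.
Equity: weight = 5142/6409.2 = 0.8023; cost = 14.6%.
Preferred: weight = 212.2/6409.2 = 0.0331; cost = 4.8128%.
Debentures: weight = 1055/6409.2 = 0.1646; after-tax cost = 3.6% × (1 − 27.9%) = 2.5956%.
WACC = 0.8023 × 14.6000% + 0.0331 × 4.8128% + 0.1646 × 2.5956% = 12.2999%.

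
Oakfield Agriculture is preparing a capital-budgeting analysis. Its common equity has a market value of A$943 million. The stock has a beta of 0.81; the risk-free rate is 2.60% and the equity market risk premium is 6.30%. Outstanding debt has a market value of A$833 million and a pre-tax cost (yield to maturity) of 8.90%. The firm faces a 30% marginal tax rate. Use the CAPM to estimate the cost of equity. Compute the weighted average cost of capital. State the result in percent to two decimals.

Cost of equity via CAPM: Re = 2.6% + 0.81 × 6.3% = 7.7030%.
Total capital V = 943 + 833 = 1776.
Equity: weight = 943/1776 = 0.5310; cost = 7.703%.
Debt: weight = 833/1776 = 0.4690; after-tax cost = 8.9% × (1 − 30%) = 6.2300%.
WACC = 0.5310 × 7.7030% + 0.4690 × 6.2300% = 7.0121%.

7.01%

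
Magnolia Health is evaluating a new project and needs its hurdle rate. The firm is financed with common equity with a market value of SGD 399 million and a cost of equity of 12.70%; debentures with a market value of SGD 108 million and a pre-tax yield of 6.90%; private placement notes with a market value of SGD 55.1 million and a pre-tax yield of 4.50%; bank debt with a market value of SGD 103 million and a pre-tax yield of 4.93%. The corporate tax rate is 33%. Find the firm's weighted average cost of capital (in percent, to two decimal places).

Total capital V = 399 + 108 + 55.1 + 103 = 665.1.
Equity: weight = 399/665.1 = 0.5999; cost = 12.7%.
Debentures: weight = 108/665.1 = 0.1624; after-tax cost = 6.9% × (1 − 33%) = 4.6230%.
Private placement notes: weight = 55.1/665.1 = 0.0828; after-tax cost = 4.5% × (1 − 33%) = 3.0150%.
Bank debt: weight = 103/665.1 = 0.1549; after-tax cost = 4.93% × (1 − 33%) = 3.3031%.
WACC = 0.5999 × 12.7000% + 0.1624 × 4.6230% + 0.0828 × 3.0150% + 0.1549 × 3.3031% = 9.1309%.

9.13%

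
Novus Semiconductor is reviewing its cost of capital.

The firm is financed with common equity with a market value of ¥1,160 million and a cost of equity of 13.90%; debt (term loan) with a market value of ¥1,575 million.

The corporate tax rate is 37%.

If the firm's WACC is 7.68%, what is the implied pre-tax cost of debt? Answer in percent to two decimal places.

4.92%

Total capital V = 1160 + 1575 = 2735.
Equity weight = 1160/2735 = 0.4241.
Term loan weight = 1575/2735 = 0.5759.
Equity contribution = 0.4241 × 13.9% = 5.8954%.
Remaining for debt = 7.68% − 5.8954% = 1.7846%.
Rd × (1 − 37%) × 0.5759 = 1.7846%  ⇒  Rd = 4.9189%.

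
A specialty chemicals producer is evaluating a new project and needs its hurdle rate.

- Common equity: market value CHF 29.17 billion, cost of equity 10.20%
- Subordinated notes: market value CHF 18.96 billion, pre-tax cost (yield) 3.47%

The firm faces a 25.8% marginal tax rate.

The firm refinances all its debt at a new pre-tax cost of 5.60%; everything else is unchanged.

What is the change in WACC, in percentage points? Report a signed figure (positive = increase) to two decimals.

+0.62 pp

Current WACC:
Total capital V = 29.17 + 18.96 = 48.13.
Equity: weight = 29.17/48.13 = 0.6061; cost = 10.2%.
Subordinated notes: weight = 18.96/48.13 = 0.3939; after-tax cost = 3.47% × (1 − 25.8%) = 2.5747%.
WACC = 0.6061 × 10.2000% + 0.3939 × 2.5747% = 7.1962%.
After the change:
Total capital V = 29.17 + 18.96 = 48.13.
Equity: weight = 29.17/48.13 = 0.6061; cost = 10.2%.
Subordinated notes: weight = 18.96/48.13 = 0.3939; after-tax cost = 5.6% × (1 − 25.8%) = 4.1552%.
WACC = 0.6061 × 10.2000% + 0.3939 × 4.1552% = 7.8188%.
Change in WACC = 7.8188% − 7.1962% = 0.6226 pp.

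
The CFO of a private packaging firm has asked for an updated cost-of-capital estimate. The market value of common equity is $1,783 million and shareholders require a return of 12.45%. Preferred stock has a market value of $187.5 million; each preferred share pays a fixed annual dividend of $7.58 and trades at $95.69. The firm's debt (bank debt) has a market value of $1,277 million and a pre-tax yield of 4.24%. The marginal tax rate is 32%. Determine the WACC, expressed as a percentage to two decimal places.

Cost of preferred: Rp = 7.58 / 95.69 = 7.9214%.
Total capital V = 1783 + 187.5 + 1277 = 3247.5.
Equity: weight = 1783/3247.5 = 0.5490; cost = 12.45%.
Preferred: weight = 187.5/3247.5 = 0.0577; cost = 7.9214%.
Bank debt: weight = 1277/3247.5 = 0.3932; after-tax cost = 4.24% × (1 − 32%) = 2.8832%.
WACC = 0.5490 × 12.4500% + 0.0577 × 7.9214% + 0.3932 × 2.8832% = 8.4266%.

8.43%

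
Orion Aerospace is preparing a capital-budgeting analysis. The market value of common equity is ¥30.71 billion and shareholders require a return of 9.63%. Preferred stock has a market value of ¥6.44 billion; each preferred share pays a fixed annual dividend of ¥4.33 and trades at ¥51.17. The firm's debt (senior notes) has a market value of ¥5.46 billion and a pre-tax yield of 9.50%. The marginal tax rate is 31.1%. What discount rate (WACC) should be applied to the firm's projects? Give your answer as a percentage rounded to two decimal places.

9.06%

Cost of preferred: Rp = 4.33 / 51.17 = 8.4620%.
Total capital V = 30.71 + 6.44 + 5.46 = 42.61.
Equity: weight = 30.71/42.61 = 0.7207; cost = 9.63%.
Preferred: weight = 6.44/42.61 = 0.1511; cost = 8.462%.
Senior notes: weight = 5.46/42.61 = 0.1281; after-tax cost = 9.5% × (1 − 31.1%) = 6.5455%.
WACC = 0.7207 × 9.6300% + 0.1511 × 8.4620% + 0.1281 × 6.5455% = 9.0582%.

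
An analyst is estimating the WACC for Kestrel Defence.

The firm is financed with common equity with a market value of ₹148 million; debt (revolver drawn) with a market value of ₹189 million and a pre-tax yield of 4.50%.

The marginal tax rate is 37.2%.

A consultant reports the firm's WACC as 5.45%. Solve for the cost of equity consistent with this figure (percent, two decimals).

8.80%

Total capital V = 148 + 189 = 337.
Equity weight = 148/337 = 0.4392.
Revolver drawn weight = 189/337 = 0.5608.
Debt contribution = 0.5608 × 4.5% × (1 − 37.2%) = 1.5849%.
Required equity contribution = 5.45% − 1.5849% = 3.8651%.
Re = 3.8651% / 0.4392 = 8.8009%.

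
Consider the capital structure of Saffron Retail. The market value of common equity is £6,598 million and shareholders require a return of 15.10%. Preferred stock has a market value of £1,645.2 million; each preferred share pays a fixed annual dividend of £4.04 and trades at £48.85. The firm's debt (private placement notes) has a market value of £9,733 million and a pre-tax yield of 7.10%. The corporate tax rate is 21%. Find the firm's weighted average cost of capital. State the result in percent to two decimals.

Cost of preferred: Rp = 4.04 / 48.85 = 8.2702%.
Total capital V = 6598 + 1645.2 + 9733 = 17976.2.
Equity: weight = 6598/17976.2 = 0.3670; cost = 15.1%.
Preferred: weight = 1645.2/17976.2 = 0.0915; cost = 8.2702%.
Private placement notes: weight = 9733/17976.2 = 0.5414; after-tax cost = 7.1% × (1 − 21%) = 5.6090%.
WACC = 0.3670 × 15.1000% + 0.0915 × 8.2702% + 0.5414 × 5.6090% = 9.3361%.

9.34%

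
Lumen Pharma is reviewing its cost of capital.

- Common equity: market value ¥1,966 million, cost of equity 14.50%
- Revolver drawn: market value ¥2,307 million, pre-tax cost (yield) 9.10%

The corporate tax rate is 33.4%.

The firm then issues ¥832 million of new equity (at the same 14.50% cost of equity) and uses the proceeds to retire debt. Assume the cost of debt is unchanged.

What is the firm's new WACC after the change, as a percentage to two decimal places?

11.59%

After the change:
Total capital V = 2798 + 1475 = 4273.
Equity: weight = 2798/4273 = 0.6548; cost = 14.5%.
Revolver drawn: weight = 1475/4273 = 0.3452; after-tax cost = 9.1% × (1 − 33.4%) = 6.0606%.
WACC = 0.6548 × 14.5000% + 0.3452 × 6.0606% = 11.5868%.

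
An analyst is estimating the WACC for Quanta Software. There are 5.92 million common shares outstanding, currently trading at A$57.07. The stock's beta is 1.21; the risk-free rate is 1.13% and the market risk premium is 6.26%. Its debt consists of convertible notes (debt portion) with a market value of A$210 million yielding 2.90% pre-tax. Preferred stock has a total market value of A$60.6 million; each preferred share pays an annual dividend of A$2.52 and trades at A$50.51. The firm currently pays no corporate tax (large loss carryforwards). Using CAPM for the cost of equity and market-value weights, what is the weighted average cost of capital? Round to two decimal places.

Cost of equity via CAPM: Re = 1.13% + 1.21 × 6.26% = 8.7046%.
Cost of preferred: Rp = 2.52 / 50.51 = 4.9891%.
Market value of equity E = 57.07 × 5.92m = 337.8544m.
Total capital V = 337.8544 + 60.6 + 210 = 608.4544.
Equity: weight = 337.8544/608.4544 = 0.5553; cost = 8.7046%.
Preferred: weight = 60.6/608.4544 = 0.0996; cost = 4.9891%.
Convertible notes (debt portion): weight = 210/608.4544 = 0.3451; after-tax cost = 2.9% × (1 − 0%) = 2.9000%.
WACC = 0.5553 × 8.7046% + 0.0996 × 4.9891% + 0.3451 × 2.9000% = 6.3312%.

6.33%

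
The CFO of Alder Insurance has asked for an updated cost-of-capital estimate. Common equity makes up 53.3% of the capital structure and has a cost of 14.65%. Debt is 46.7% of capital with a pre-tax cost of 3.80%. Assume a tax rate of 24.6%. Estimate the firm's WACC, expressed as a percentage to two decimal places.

After-tax cost of debt = 3.8% × (1 − 24.6%) = 2.8652%.
WACC = 0.533 × 14.6500% + 0.467 × 2.8652% = 9.1465%.

9.15%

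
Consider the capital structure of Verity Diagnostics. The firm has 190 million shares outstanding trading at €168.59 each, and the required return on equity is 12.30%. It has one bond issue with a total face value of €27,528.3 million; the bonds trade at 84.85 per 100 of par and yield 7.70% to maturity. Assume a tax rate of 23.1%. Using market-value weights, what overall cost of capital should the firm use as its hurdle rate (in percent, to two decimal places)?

Market value of equity E = 168.59 × 190m = 32032.1m. Market value of debt D = 27528.3m × 84.85/100 = 23357.76255m.
Total capital V = 32032.1 + 23357.76255 = 55389.86255.
Equity: weight = 32032.1/55389.86255 = 0.5783; cost = 12.3%.
Bonds outstanding: weight = 23357.76255/55389.86255 = 0.4217; after-tax cost = 7.7% × (1 − 23.1%) = 5.9213%.
WACC = 0.5783 × 12.3000% + 0.4217 × 5.9213% = 9.6101%.

9.61%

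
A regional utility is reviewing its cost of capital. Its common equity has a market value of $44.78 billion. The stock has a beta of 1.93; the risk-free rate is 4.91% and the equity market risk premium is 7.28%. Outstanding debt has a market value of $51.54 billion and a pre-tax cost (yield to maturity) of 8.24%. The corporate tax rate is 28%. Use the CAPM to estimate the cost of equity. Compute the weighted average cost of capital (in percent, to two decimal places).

Cost of equity via CAPM: Re = 4.91% + 1.93 × 7.28% = 18.9604%.
Total capital V = 44.78 + 51.54 = 96.32.
Equity: weight = 44.78/96.32 = 0.4649; cost = 18.9604%.
Debt: weight = 51.54/96.32 = 0.5351; after-tax cost = 8.24% × (1 − 28%) = 5.9328%.
WACC = 0.4649 × 18.9604% + 0.5351 × 5.9328% = 11.9894%.

11.99%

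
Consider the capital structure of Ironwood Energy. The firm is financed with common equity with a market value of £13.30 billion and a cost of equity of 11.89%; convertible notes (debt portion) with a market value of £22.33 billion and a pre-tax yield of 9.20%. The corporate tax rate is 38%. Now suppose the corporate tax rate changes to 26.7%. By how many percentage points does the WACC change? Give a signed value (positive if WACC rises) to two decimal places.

+0.65 pp

Current WACC:
Total capital V = 13.3 + 22.33 = 35.63.
Equity: weight = 13.3/35.63 = 0.3733; cost = 11.89%.
Convertible notes (debt portion): weight = 22.33/35.63 = 0.6267; after-tax cost = 9.2% × (1 − 38%) = 5.7040%.
WACC = 0.3733 × 11.8900% + 0.6267 × 5.7040% = 8.0131%.
After the change:
Total capital V = 13.3 + 22.33 = 35.63.
Equity: weight = 13.3/35.63 = 0.3733; cost = 11.89%.
Convertible notes (debt portion): weight = 22.33/35.63 = 0.6267; after-tax cost = 9.2% × (1 − 26.7%) = 6.7436%.
WACC = 0.3733 × 11.8900% + 0.6267 × 6.7436% = 8.6647%.
Change in WACC = 8.6647% − 8.0131% = 0.6515 pp.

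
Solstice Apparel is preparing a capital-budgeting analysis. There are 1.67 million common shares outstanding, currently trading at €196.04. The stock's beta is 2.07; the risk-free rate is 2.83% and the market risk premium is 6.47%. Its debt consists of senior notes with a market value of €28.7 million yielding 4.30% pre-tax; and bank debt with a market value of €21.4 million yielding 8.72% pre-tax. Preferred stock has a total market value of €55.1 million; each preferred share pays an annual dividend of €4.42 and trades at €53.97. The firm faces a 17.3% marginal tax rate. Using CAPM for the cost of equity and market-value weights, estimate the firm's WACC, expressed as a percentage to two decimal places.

Cost of equity via CAPM: Re = 2.83% + 2.07 × 6.47% = 16.2229%.
Cost of preferred: Rp = 4.42 / 53.97 = 8.1897%.
Market value of equity E = 196.04 × 1.67m = 327.3868m.
Total capital V = 327.3868 + 55.1 + 28.7 + 21.4 = 432.5868.
Equity: weight = 327.3868/432.5868 = 0.7568; cost = 16.2229%.
Preferred: weight = 55.1/432.5868 = 0.1274; cost = 8.1897%.
Senior notes: weight = 28.7/432.5868 = 0.0663; after-tax cost = 4.3% × (1 − 17.3%) = 3.5561%.
Bank debt: weight = 21.4/432.5868 = 0.0495; after-tax cost = 8.72% × (1 − 17.3%) = 7.2114%.
WACC = 0.7568 × 16.2229% + 0.1274 × 8.1897% + 0.0663 × 3.5561% + 0.0495 × 7.2114% = 13.9135%.

13.91%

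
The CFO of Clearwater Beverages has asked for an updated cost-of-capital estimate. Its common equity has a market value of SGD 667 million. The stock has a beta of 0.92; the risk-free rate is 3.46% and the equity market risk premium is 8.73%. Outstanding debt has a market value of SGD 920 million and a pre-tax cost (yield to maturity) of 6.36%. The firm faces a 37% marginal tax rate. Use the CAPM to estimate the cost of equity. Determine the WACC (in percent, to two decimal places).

Cost of equity via CAPM: Re = 3.46% + 0.92 × 8.73% = 11.4916%.
Total capital V = 667 + 920 = 1587.
Equity: weight = 667/1587 = 0.4203; cost = 11.4916%.
Debt: weight = 920/1587 = 0.5797; after-tax cost = 6.36% × (1 − 37%) = 4.0068%.
WACC = 0.4203 × 11.4916% + 0.5797 × 4.0068% = 7.1526%.

7.15%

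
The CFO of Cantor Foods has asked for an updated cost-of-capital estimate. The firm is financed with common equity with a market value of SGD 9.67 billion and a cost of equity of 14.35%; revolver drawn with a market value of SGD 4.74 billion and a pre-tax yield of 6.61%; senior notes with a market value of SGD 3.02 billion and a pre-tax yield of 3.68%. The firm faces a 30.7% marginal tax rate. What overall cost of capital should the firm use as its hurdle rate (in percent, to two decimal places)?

9.65%

Total capital V = 9.67 + 4.74 + 3.02 = 17.43.
Equity: weight = 9.67/17.43 = 0.5548; cost = 14.35%.
Revolver drawn: weight = 4.74/17.43 = 0.2719; after-tax cost = 6.61% × (1 − 30.7%) = 4.5807%.
Senior notes: weight = 3.02/17.43 = 0.1733; after-tax cost = 3.68% × (1 − 30.7%) = 2.5502%.
WACC = 0.5548 × 14.3500% + 0.2719 × 4.5807% + 0.1733 × 2.5502% = 9.6488%.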